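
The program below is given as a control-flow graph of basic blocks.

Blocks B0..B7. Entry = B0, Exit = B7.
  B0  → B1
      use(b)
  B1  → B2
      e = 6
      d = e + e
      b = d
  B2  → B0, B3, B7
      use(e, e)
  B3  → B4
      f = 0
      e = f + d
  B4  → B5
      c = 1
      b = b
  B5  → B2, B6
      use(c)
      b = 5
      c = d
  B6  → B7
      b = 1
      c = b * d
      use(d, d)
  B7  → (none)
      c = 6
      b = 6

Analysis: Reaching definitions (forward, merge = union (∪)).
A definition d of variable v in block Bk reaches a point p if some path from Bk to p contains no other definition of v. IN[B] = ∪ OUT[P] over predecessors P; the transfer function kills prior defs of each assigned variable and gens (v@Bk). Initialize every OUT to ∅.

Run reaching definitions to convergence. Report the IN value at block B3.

Answer: {b@B1, b@B5, c@B5, d@B1, e@B1, e@B3, f@B3}

Working:
Per-block solution:
  B0:  IN={b@B1, b@B5, c@B5, d@B1, e@B1, e@B3, f@B3}  OUT={b@B1, b@B5, c@B5, d@B1, e@B1, e@B3, f@B3}
  B1:  IN={b@B1, b@B5, c@B5, d@B1, e@B1, e@B3, f@B3}  OUT={b@B1, c@B5, d@B1, e@B1, f@B3}
  B2:  IN={b@B1, b@B5, c@B5, d@B1, e@B1, e@B3, f@B3}  OUT={b@B1, b@B5, c@B5, d@B1, e@B1, e@B3, f@B3}
  B3:  IN={b@B1, b@B5, c@B5, d@B1, e@B1, e@B3, f@B3}  OUT={b@B1, b@B5, c@B5, d@B1, e@B3, f@B3}
  B4:  IN={b@B1, b@B5, c@B5, d@B1, e@B3, f@B3}  OUT={b@B4, c@B4, d@B1, e@B3, f@B3}
  B5:  IN={b@B4, c@B4, d@B1, e@B3, f@B3}  OUT={b@B5, c@B5, d@B1, e@B3, f@B3}
  B6:  IN={b@B5, c@B5, d@B1, e@B3, f@B3}  OUT={b@B6, c@B6, d@B1, e@B3, f@B3}
  B7:  IN={b@B1, b@B5, b@B6, c@B5, c@B6, d@B1, e@B1, e@B3, f@B3}  OUT={b@B7, c@B7, d@B1, e@B1, e@B3, f@B3}

Merge at B3: IN[B3] = OUT[B2] = {b@B1, b@B5, c@B5, d@B1, e@B1, e@B3, f@B3}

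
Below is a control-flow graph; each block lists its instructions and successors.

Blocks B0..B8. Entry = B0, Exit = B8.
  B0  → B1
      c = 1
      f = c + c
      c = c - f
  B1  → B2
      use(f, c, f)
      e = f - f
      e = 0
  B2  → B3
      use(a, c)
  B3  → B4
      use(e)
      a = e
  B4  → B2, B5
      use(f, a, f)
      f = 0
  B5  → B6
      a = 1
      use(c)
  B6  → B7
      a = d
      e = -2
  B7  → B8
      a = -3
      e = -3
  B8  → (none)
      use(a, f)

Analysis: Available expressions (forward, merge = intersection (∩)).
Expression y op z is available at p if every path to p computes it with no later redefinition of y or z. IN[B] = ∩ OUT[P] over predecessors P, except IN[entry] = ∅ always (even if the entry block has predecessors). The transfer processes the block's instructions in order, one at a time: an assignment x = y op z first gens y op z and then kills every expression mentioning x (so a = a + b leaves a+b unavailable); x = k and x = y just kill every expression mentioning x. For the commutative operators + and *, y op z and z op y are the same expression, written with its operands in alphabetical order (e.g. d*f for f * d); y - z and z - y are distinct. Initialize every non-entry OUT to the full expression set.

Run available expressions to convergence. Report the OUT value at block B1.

Converged values:
  B0:   IN={}   OUT={}
  B1:   IN={}   OUT={f-f}
  B2:   IN={}   OUT={}
  B3:   IN={}   OUT={}
  B4:   IN={}   OUT={}
  B5:   IN={}   OUT={}
  B6:   IN={}   OUT={}
  B7:   IN={}   OUT={}
  B8:   IN={}   OUT={}

Merge at B1: IN[B1] = OUT[B0] = {}
Applying B1's transfer function to that IN value gives OUT[B1] (row B1 above).

Answer: {f-f}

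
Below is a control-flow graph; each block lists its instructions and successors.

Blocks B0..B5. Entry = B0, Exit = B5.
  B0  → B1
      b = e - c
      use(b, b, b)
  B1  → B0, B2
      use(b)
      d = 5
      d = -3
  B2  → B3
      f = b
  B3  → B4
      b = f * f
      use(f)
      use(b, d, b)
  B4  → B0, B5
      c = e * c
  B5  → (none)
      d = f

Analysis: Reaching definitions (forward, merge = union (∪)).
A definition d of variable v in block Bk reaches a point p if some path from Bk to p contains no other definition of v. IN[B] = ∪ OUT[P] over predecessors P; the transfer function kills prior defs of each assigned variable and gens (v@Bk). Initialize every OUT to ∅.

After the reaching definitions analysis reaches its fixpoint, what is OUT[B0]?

Per-block solution:
  B0: | IN={b@B0, b@B3, c@B4, d@B1, f@B2} | OUT={b@B0, c@B4, d@B1, f@B2}
  B1: | IN={b@B0, c@B4, d@B1, f@B2} | OUT={b@B0, c@B4, d@B1, f@B2}
  B2: | IN={b@B0, c@B4, d@B1, f@B2} | OUT={b@B0, c@B4, d@B1, f@B2}
  B3: | IN={b@B0, c@B4, d@B1, f@B2} | OUT={b@B3, c@B4, d@B1, f@B2}
  B4: | IN={b@B3, c@B4, d@B1, f@B2} | OUT={b@B3, c@B4, d@B1, f@B2}
  B5: | IN={b@B3, c@B4, d@B1, f@B2} | OUT={b@B3, c@B4, d@B5, f@B2}

Merge at B0 (entry node, so the boundary value {} is joined with the incoming edge(s)): IN[B0] = {} ⊔ OUT[B1] ⊔ OUT[B4] = {b@B0, b@B3, c@B4, d@B1, f@B2}
Applying B0's transfer function to that IN value gives OUT[B0] (row B0 above).

Answer: {b@B0, c@B4, d@B1, f@B2}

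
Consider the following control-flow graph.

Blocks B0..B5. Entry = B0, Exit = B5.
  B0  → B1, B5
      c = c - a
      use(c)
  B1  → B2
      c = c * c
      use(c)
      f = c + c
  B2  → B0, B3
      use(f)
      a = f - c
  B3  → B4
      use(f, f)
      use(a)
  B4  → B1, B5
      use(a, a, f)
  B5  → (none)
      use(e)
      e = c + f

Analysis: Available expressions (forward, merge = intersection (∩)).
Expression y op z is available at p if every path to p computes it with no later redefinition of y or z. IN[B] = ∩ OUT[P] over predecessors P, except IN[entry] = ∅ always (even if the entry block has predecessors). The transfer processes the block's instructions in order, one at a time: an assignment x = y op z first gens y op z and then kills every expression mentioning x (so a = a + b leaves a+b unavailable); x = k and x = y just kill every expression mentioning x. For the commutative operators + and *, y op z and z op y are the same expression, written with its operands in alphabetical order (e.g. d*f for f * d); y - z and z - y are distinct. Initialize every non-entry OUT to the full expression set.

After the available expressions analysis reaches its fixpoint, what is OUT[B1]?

Answer: {c+c}

Working:
Per-block solution:
  B0:  IN={}  OUT={}
  B1:  IN={}  OUT={c+c}
  B2:  IN={c+c}  OUT={c+c, f-c}
  B3:  IN={c+c, f-c}  OUT={c+c, f-c}
  B4:  IN={c+c, f-c}  OUT={c+c, f-c}
  B5:  IN={}  OUT={c+f}

Merge at B1: IN[B1] = OUT[B0] ∩ OUT[B4] = {}
Applying B1's transfer function to that IN value gives OUT[B1] (row B1 above).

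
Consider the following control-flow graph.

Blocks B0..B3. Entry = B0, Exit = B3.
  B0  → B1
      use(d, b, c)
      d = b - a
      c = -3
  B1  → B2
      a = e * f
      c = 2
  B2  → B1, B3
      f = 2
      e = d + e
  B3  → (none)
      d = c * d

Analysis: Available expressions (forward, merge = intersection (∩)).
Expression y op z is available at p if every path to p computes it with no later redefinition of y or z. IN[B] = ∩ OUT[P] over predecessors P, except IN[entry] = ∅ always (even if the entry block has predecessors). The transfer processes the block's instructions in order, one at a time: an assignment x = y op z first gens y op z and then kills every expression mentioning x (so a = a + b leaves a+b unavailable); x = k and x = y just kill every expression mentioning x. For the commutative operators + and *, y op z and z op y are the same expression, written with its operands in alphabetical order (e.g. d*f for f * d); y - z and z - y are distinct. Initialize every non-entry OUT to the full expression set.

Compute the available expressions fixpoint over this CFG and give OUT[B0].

Answer: {b-a}

Derivation:
Fixpoint table:
  B0:  IN={}  OUT={b-a}
  B1:  IN={}  OUT={e*f}
  B2:  IN={e*f}  OUT={}
  B3:  IN={}  OUT={}

B0 is the boundary node: IN[B0] = {}
Applying B0's transfer function to that IN value gives OUT[B0] (row B0 above).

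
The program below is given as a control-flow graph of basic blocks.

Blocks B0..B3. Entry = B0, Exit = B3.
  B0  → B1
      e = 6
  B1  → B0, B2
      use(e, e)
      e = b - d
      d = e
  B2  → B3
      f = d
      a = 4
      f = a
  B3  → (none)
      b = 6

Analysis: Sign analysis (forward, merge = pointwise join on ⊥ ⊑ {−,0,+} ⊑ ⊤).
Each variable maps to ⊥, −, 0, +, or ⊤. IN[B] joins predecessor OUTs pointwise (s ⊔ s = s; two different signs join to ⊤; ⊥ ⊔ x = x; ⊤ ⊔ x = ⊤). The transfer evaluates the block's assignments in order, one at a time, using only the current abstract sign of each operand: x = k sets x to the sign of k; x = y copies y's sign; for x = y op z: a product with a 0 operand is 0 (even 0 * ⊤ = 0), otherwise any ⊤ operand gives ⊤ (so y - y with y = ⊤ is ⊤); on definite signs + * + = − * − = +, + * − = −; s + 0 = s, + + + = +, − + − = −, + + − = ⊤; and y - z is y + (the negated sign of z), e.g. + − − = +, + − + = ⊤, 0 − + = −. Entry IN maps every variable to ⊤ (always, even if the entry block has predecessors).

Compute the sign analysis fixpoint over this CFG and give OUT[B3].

Answer: {a: +, b: +, c: ⊤, d: ⊤, e: ⊤, f: +}

Working:
Per-block solution:
  B0:  IN=(all ⊤)  OUT={e:+; rest ⊤}
  B1:  IN={e:+; rest ⊤}  OUT=(all ⊤)
  B2:  IN=(all ⊤)  OUT={a:+, f:+; rest ⊤}
  B3:  IN={a:+, f:+; rest ⊤}  OUT={a:+, b:+, f:+; rest ⊤}

Merge at B3: IN[B3] = OUT[B2] = {a: +, b: ⊤, c: ⊤, d: ⊤, e: ⊤, f: +}
Applying B3's transfer function to that IN value gives OUT[B3] (row B3 above).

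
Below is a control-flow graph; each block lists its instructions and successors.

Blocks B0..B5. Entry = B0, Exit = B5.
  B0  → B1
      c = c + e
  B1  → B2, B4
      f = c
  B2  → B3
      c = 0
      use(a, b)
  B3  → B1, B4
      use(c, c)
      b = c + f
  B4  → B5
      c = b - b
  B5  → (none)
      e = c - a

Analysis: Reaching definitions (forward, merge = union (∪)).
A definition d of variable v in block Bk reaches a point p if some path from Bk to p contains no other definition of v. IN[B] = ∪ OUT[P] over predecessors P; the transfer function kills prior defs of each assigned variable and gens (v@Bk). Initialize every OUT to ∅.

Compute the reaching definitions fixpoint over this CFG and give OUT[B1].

Answer: {b@B3, c@B0, c@B2, f@B1}

Derivation:
Per-block solution:
  B0:  IN={}  OUT={c@B0}
  B1:  IN={b@B3, c@B0, c@B2, f@B1}  OUT={b@B3, c@B0, c@B2, f@B1}
  B2:  IN={b@B3, c@B0, c@B2, f@B1}  OUT={b@B3, c@B2, f@B1}
  B3:  IN={b@B3, c@B2, f@B1}  OUT={b@B3, c@B2, f@B1}
  B4:  IN={b@B3, c@B0, c@B2, f@B1}  OUT={b@B3, c@B4, f@B1}
  B5:  IN={b@B3, c@B4, f@B1}  OUT={b@B3, c@B4, e@B5, f@B1}

Merge at B1: IN[B1] = OUT[B0] ⊔ OUT[B3] = {b@B3, c@B0, c@B2, f@B1}
Applying B1's transfer function to that IN value gives OUT[B1] (row B1 above).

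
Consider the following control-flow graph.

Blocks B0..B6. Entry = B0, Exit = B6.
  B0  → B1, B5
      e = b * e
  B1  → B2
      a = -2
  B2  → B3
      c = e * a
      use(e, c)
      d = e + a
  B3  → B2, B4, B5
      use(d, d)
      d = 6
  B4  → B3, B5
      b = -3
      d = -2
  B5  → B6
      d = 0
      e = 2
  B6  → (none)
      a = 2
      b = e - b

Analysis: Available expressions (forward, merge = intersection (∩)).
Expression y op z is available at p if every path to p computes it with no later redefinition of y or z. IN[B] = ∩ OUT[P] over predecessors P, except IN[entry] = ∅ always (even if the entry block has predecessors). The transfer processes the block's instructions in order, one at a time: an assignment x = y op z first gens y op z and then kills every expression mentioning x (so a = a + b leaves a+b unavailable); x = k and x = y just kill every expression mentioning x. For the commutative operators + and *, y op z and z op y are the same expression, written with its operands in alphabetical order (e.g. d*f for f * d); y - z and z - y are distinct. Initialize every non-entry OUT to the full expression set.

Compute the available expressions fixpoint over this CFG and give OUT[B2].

Per-block solution:
  B0:   IN={}   OUT={}
  B1:   IN={}   OUT={}
  B2:   IN={}   OUT={a*e, a+e}
  B3:   IN={a*e, a+e}   OUT={a*e, a+e}
  B4:   IN={a*e, a+e}   OUT={a*e, a+e}
  B5:   IN={}   OUT={}
  B6:   IN={}   OUT={}

Merge at B2: IN[B2] = OUT[B1] ∩ OUT[B3] = {}
Applying B2's transfer function to that IN value gives OUT[B2] (row B2 above).

Answer: {a*e, a+e}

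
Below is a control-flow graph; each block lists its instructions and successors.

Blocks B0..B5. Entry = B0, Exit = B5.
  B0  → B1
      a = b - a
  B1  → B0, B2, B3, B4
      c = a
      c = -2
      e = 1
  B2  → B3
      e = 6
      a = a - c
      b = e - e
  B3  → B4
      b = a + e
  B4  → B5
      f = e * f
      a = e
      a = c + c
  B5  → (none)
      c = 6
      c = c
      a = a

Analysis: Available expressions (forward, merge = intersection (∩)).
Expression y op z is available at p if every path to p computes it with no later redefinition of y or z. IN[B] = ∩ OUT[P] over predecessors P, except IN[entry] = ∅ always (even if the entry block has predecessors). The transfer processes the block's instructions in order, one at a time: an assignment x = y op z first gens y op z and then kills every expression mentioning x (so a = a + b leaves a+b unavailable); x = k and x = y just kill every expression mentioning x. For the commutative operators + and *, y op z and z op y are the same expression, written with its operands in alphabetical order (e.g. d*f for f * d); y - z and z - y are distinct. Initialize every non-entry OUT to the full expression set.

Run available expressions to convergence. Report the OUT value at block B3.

Answer: {a+e}

Derivation:
Fixpoint table:
  B0:   IN={}   OUT={}
  B1:   IN={}   OUT={}
  B2:   IN={}   OUT={e-e}
  B3:   IN={}   OUT={a+e}
  B4:   IN={}   OUT={c+c}
  B5:   IN={c+c}   OUT={}

Merge at B3: IN[B3] = OUT[B1] ∩ OUT[B2] = {}
Applying B3's transfer function to that IN value gives OUT[B3] (row B3 above).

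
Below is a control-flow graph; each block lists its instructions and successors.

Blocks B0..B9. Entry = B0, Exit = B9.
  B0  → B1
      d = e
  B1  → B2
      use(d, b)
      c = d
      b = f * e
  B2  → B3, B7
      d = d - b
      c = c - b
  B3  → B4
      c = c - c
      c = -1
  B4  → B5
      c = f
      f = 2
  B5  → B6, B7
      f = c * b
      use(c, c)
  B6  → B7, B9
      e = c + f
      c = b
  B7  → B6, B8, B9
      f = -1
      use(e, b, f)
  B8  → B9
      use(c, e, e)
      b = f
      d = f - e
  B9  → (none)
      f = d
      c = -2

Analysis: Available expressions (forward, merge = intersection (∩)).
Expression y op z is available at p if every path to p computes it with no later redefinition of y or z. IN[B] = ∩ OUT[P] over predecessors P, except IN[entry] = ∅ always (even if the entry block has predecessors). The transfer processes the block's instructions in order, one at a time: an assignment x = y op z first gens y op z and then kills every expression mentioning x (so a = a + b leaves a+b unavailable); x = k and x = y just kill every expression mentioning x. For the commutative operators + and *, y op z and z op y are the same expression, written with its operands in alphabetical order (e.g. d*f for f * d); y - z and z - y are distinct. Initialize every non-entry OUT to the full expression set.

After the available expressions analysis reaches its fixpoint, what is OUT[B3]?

Answer: {e*f}

Derivation:
Fixpoint table:
  B0:   IN={}   OUT={}
  B1:   IN={}   OUT={e*f}
  B2:   IN={e*f}   OUT={e*f}
  B3:   IN={e*f}   OUT={e*f}
  B4:   IN={e*f}   OUT={}
  B5:   IN={}   OUT={b*c}
  B6:   IN={}   OUT={}
  B7:   IN={}   OUT={}
  B8:   IN={}   OUT={f-e}
  B9:   IN={}   OUT={}

Merge at B3: IN[B3] = OUT[B2] = {e*f}
Applying B3's transfer function to that IN value gives OUT[B3] (row B3 above).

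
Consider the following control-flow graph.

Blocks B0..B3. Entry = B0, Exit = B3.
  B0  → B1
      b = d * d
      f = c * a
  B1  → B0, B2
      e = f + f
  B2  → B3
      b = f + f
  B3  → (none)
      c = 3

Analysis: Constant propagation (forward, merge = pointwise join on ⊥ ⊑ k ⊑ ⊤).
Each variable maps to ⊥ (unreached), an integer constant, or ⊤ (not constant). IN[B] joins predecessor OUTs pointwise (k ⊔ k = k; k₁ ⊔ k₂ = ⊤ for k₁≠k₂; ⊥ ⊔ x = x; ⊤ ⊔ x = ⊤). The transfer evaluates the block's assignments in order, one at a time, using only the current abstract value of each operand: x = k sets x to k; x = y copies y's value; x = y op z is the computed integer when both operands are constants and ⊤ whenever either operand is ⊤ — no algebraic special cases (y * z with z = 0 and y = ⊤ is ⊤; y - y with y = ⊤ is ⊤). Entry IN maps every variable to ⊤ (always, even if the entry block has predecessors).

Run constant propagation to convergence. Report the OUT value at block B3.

Answer: {a: ⊤, b: ⊤, c: 3, d: ⊤, e: ⊤, f: ⊤}

Working:
Per-block solution:
  B0:  IN=(all ⊤)  OUT=(all ⊤)
  B1:  IN=(all ⊤)  OUT=(all ⊤)
  B2:  IN=(all ⊤)  OUT=(all ⊤)
  B3:  IN=(all ⊤)  OUT={c:3; rest ⊤}

Merge at B3: IN[B3] = OUT[B2] = {a: ⊤, b: ⊤, c: ⊤, d: ⊤, e: ⊤, f: ⊤}
Applying B3's transfer function to that IN value gives OUT[B3] (row B3 above).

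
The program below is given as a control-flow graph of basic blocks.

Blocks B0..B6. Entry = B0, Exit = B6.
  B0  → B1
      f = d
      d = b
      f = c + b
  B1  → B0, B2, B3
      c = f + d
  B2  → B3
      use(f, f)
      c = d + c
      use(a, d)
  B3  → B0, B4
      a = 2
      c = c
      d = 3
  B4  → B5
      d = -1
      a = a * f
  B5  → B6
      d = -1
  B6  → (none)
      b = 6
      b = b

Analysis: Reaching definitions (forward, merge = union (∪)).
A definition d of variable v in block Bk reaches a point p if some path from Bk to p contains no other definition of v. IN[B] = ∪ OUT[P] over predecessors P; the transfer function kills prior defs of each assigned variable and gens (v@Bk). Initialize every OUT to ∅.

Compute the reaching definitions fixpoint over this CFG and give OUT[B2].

Fixpoint table:
  B0: | IN={a@B3, c@B1, c@B3, d@B0, d@B3, f@B0} | OUT={a@B3, c@B1, c@B3, d@B0, f@B0}
  B1: | IN={a@B3, c@B1, c@B3, d@B0, f@B0} | OUT={a@B3, c@B1, d@B0, f@B0}
  B2: | IN={a@B3, c@B1, d@B0, f@B0} | OUT={a@B3, c@B2, d@B0, f@B0}
  B3: | IN={a@B3, c@B1, c@B2, d@B0, f@B0} | OUT={a@B3, c@B3, d@B3, f@B0}
  B4: | IN={a@B3, c@B3, d@B3, f@B0} | OUT={a@B4, c@B3, d@B4, f@B0}
  B5: | IN={a@B4, c@B3, d@B4, f@B0} | OUT={a@B4, c@B3, d@B5, f@B0}
  B6: | IN={a@B4, c@B3, d@B5, f@B0} | OUT={a@B4, b@B6, c@B3, d@B5, f@B0}

Merge at B2: IN[B2] = OUT[B1] = {a@B3, c@B1, d@B0, f@B0}
Applying B2's transfer function to that IN value gives OUT[B2] (row B2 above).

Answer: {a@B3, c@B2, d@B0, f@B0}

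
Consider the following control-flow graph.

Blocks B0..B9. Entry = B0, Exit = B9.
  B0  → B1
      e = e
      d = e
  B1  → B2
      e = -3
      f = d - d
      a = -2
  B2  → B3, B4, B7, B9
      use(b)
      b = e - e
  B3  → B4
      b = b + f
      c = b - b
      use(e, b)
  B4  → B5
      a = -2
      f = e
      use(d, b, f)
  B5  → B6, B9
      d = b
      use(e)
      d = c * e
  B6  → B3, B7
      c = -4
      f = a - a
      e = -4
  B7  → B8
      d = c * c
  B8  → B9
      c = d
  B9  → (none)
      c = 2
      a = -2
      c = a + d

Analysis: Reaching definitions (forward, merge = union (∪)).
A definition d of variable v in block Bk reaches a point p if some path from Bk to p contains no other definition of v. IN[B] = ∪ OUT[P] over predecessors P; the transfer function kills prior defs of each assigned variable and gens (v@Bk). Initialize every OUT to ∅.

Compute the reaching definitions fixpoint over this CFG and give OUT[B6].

Answer: {a@B4, b@B2, b@B3, c@B6, d@B5, e@B6, f@B6}

Derivation:
Per-block solution:
  B0:   IN={}   OUT={d@B0, e@B0}
  B1:   IN={d@B0, e@B0}   OUT={a@B1, d@B0, e@B1, f@B1}
  B2:   IN={a@B1, d@B0, e@B1, f@B1}   OUT={a@B1, b@B2, d@B0, e@B1, f@B1}
  B3:   IN={a@B1, a@B4, b@B2, b@B3, c@B6, d@B0, d@B5, e@B1, e@B6, f@B1, f@B6}   OUT={a@B1, a@B4, b@B3, c@B3, d@B0, d@B5, e@B1, e@B6, f@B1, f@B6}
  B4:   IN={a@B1, a@B4, b@B2, b@B3, c@B3, d@B0, d@B5, e@B1, e@B6, f@B1, f@B6}   OUT={a@B4, b@B2, b@B3, c@B3, d@B0, d@B5, e@B1, e@B6, f@B4}
  B5:   IN={a@B4, b@B2, b@B3, c@B3, d@B0, d@B5, e@B1, e@B6, f@B4}   OUT={a@B4, b@B2, b@B3, c@B3, d@B5, e@B1, e@B6, f@B4}
  B6:   IN={a@B4, b@B2, b@B3, c@B3, d@B5, e@B1, e@B6, f@B4}   OUT={a@B4, b@B2, b@B3, c@B6, d@B5, e@B6, f@B6}
  B7:   IN={a@B1, a@B4, b@B2, b@B3, c@B6, d@B0, d@B5, e@B1, e@B6, f@B1, f@B6}   OUT={a@B1, a@B4, b@B2, b@B3, c@B6, d@B7, e@B1, e@B6, f@B1, f@B6}
  B8:   IN={a@B1, a@B4, b@B2, b@B3, c@B6, d@B7, e@B1, e@B6, f@B1, f@B6}   OUT={a@B1, a@B4, b@B2, b@B3, c@B8, d@B7, e@B1, e@B6, f@B1, f@B6}
  B9:   IN={a@B1, a@B4, b@B2, b@B3, c@B3, c@B8, d@B0, d@B5, d@B7, e@B1, e@B6, f@B1, f@B4, f@B6}   OUT={a@B9, b@B2, b@B3, c@B9, d@B0, d@B5, d@B7, e@B1, e@B6, f@B1, f@B4, f@B6}

Merge at B6: IN[B6] = OUT[B5] = {a@B4, b@B2, b@B3, c@B3, d@B5, e@B1, e@B6, f@B4}
Applying B6's transfer function to that IN value gives OUT[B6] (row B6 above).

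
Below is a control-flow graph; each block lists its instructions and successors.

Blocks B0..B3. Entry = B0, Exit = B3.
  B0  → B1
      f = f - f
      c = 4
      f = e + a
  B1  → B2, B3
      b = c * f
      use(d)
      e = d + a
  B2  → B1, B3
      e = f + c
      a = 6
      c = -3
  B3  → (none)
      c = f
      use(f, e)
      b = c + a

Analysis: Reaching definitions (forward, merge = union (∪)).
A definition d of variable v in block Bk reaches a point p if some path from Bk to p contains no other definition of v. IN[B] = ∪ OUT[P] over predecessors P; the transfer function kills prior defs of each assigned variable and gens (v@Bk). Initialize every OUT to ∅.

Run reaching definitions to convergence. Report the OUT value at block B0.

Converged values:
  B0:  IN={}  OUT={c@B0, f@B0}
  B1:  IN={a@B2, b@B1, c@B0, c@B2, e@B2, f@B0}  OUT={a@B2, b@B1, c@B0, c@B2, e@B1, f@B0}
  B2:  IN={a@B2, b@B1, c@B0, c@B2, e@B1, f@B0}  OUT={a@B2, b@B1, c@B2, e@B2, f@B0}
  B3:  IN={a@B2, b@B1, c@B0, c@B2, e@B1, e@B2, f@B0}  OUT={a@B2, b@B3, c@B3, e@B1, e@B2, f@B0}

B0 is the boundary node: IN[B0] = {}
Applying B0's transfer function to that IN value gives OUT[B0] (row B0 above).

Answer: {c@B0, f@B0}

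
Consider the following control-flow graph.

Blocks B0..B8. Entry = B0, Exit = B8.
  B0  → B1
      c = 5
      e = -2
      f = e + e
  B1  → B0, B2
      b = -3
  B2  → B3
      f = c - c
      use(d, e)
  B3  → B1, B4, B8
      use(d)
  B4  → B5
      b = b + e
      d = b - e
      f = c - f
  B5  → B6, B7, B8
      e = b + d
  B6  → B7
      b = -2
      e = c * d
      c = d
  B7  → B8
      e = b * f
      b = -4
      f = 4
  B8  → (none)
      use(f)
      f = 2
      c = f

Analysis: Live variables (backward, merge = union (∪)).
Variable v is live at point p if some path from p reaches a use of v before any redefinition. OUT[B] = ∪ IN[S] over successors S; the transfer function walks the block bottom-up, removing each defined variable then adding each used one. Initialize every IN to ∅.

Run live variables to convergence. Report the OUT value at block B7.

Fixpoint table:
  B0: | IN={d} | OUT={c, d, e}
  B1: | IN={c, d, e} | OUT={b, c, d, e}
  B2: | IN={b, c, d, e} | OUT={b, c, d, e, f}
  B3: | IN={b, c, d, e, f} | OUT={b, c, d, e, f}
  B4: | IN={b, c, e, f} | OUT={b, c, d, f}
  B5: | IN={b, c, d, f} | OUT={b, c, d, f}
  B6: | IN={c, d, f} | OUT={b, f}
  B7: | IN={b, f} | OUT={f}
  B8: | IN={f} | OUT={}

Merge at B7: OUT[B7] = IN[B8] = {f}

Answer: {f}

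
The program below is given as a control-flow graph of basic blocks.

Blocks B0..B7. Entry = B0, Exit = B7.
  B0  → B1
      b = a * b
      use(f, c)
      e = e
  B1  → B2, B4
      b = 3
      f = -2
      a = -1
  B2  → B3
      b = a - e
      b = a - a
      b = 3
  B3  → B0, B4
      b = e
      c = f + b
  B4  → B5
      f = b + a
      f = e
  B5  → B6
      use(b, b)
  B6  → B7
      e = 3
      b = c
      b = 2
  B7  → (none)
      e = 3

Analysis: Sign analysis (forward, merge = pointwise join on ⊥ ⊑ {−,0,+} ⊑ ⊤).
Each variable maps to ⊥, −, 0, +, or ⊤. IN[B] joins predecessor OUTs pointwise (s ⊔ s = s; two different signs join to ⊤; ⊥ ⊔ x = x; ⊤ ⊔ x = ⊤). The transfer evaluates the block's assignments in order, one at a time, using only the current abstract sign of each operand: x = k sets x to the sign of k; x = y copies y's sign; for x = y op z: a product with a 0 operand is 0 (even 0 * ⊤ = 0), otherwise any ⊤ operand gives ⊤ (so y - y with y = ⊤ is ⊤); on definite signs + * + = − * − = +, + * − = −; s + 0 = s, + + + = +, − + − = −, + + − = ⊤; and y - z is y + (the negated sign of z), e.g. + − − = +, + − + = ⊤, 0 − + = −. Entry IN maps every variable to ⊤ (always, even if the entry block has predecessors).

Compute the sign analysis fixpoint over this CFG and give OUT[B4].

Per-block solution:
  B0:  IN=(all ⊤)  OUT=(all ⊤)
  B1:  IN=(all ⊤)  OUT={a:-, b:+, f:-; rest ⊤}
  B2:  IN={a:-, b:+, f:-; rest ⊤}  OUT={a:-, b:+, f:-; rest ⊤}
  B3:  IN={a:-, b:+, f:-; rest ⊤}  OUT={a:-, f:-; rest ⊤}
  B4:  IN={a:-, f:-; rest ⊤}  OUT={a:-; rest ⊤}
  B5:  IN={a:-; rest ⊤}  OUT={a:-; rest ⊤}
  B6:  IN={a:-; rest ⊤}  OUT={a:-, b:+, e:+; rest ⊤}
  B7:  IN={a:-, b:+, e:+; rest ⊤}  OUT={a:-, b:+, e:+; rest ⊤}

Merge at B4: IN[B4] = OUT[B1] ⊔ OUT[B3] = {a: -, b: ⊤, c: ⊤, d: ⊤, e: ⊤, f: -}
Applying B4's transfer function to that IN value gives OUT[B4] (row B4 above).

Answer: {a: -, b: ⊤, c: ⊤, d: ⊤, e: ⊤, f: ⊤}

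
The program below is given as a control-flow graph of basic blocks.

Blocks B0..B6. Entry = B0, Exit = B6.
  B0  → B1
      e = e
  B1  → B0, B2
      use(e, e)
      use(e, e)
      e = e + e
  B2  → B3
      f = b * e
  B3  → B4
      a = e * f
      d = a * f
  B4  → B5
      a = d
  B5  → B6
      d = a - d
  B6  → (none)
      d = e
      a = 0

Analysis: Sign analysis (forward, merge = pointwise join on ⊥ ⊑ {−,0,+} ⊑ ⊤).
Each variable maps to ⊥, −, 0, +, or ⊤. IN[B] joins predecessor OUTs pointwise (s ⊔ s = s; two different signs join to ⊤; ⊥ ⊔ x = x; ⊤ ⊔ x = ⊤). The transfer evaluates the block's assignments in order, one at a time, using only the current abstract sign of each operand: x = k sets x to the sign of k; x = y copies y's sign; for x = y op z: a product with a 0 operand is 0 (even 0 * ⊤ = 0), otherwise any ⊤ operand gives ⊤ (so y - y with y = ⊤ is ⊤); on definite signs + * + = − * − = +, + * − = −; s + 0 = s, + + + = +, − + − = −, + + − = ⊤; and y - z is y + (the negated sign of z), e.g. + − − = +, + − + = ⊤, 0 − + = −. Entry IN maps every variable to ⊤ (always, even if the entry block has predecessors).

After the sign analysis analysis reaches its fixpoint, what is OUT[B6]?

Converged values:
  B0:  IN=(all ⊤)  OUT=(all ⊤)
  B1:  IN=(all ⊤)  OUT=(all ⊤)
  B2:  IN=(all ⊤)  OUT=(all ⊤)
  B3:  IN=(all ⊤)  OUT=(all ⊤)
  B4:  IN=(all ⊤)  OUT=(all ⊤)
  B5:  IN=(all ⊤)  OUT=(all ⊤)
  B6:  IN=(all ⊤)  OUT={a:0; rest ⊤}

Merge at B6: IN[B6] = OUT[B5] = {a: ⊤, b: ⊤, c: ⊤, d: ⊤, e: ⊤, f: ⊤}
Applying B6's transfer function to that IN value gives OUT[B6] (row B6 above).

Answer: {a: 0, b: ⊤, c: ⊤, d: ⊤, e: ⊤, f: ⊤}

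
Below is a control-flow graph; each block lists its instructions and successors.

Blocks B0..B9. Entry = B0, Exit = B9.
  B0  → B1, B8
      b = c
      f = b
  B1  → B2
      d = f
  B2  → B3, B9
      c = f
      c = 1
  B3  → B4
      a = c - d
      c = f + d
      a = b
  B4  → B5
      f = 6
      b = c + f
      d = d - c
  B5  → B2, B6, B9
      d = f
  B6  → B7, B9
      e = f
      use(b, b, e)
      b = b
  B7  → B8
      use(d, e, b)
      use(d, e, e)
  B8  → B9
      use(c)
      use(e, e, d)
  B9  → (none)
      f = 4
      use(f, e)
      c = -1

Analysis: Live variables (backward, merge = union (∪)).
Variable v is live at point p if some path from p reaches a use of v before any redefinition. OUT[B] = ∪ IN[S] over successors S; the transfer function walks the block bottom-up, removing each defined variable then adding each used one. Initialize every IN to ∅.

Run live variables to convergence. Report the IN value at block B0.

Answer: {c, d, e}

Derivation:
Fixpoint table:
  B0:  IN={c, d, e}  OUT={b, c, d, e, f}
  B1:  IN={b, e, f}  OUT={b, d, e, f}
  B2:  IN={b, d, e, f}  OUT={b, c, d, e, f}
  B3:  IN={b, c, d, e, f}  OUT={c, d, e}
  B4:  IN={c, d, e}  OUT={b, c, e, f}
  B5:  IN={b, c, e, f}  OUT={b, c, d, e, f}
  B6:  IN={b, c, d, f}  OUT={b, c, d, e}
  B7:  IN={b, c, d, e}  OUT={c, d, e}
  B8:  IN={c, d, e}  OUT={e}
  B9:  IN={e}  OUT={}

Merge at B0: OUT[B0] = IN[B1] ⊔ IN[B8] = {b, c, d, e, f}
Applying B0's transfer function to that OUT value gives IN[B0] (row B0 above).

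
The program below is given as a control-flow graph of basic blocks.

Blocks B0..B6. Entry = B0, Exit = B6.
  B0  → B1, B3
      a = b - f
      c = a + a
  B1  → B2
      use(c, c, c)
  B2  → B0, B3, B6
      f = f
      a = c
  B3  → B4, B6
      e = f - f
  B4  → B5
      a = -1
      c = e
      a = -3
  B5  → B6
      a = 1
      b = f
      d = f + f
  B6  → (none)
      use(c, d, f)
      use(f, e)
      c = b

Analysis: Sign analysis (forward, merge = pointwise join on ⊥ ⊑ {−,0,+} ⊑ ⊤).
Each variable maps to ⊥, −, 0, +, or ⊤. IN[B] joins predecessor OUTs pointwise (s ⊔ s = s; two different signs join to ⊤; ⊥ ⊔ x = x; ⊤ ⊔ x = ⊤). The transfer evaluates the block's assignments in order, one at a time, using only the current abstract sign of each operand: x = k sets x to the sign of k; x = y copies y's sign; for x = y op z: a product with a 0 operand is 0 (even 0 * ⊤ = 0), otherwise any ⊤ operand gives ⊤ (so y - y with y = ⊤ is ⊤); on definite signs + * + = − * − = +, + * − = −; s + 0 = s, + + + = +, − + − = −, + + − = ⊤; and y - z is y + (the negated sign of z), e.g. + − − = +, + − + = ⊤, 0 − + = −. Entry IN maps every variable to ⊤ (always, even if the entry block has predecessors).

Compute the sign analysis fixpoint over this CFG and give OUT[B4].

Answer: {a: -, b: ⊤, c: ⊤, d: ⊤, e: ⊤, f: ⊤}

Working:
Per-block solution:
  B0:  IN=(all ⊤)  OUT=(all ⊤)
  B1:  IN=(all ⊤)  OUT=(all ⊤)
  B2:  IN=(all ⊤)  OUT=(all ⊤)
  B3:  IN=(all ⊤)  OUT=(all ⊤)
  B4:  IN=(all ⊤)  OUT={a:-; rest ⊤}
  B5:  IN={a:-; rest ⊤}  OUT={a:+; rest ⊤}
  B6:  IN=(all ⊤)  OUT=(all ⊤)

Merge at B4: IN[B4] = OUT[B3] = {a: ⊤, b: ⊤, c: ⊤, d: ⊤, e: ⊤, f: ⊤}
Applying B4's transfer function to that IN value gives OUT[B4] (row B4 above).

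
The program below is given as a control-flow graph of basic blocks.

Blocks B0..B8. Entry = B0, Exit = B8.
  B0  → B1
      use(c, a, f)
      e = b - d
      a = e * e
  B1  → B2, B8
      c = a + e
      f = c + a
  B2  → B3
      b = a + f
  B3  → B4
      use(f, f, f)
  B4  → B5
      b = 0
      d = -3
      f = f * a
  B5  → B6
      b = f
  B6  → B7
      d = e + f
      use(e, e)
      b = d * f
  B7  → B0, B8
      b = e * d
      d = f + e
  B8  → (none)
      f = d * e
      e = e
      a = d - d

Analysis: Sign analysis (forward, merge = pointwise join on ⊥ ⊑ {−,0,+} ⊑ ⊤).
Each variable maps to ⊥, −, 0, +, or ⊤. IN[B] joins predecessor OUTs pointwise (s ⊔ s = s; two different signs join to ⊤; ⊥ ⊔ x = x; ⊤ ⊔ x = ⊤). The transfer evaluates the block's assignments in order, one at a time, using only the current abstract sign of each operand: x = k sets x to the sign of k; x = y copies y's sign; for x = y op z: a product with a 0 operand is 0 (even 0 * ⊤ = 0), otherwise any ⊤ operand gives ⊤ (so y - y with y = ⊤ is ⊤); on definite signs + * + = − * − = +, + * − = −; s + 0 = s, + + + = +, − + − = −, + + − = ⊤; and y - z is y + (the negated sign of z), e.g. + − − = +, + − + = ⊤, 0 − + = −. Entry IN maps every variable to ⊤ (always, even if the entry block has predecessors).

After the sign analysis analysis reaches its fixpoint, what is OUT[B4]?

Answer: {a: ⊤, b: 0, c: ⊤, d: -, e: ⊤, f: ⊤}

Working:
Per-block solution:
  B0: | IN=(all ⊤) | OUT=(all ⊤)
  B1: | IN=(all ⊤) | OUT=(all ⊤)
  B2: | IN=(all ⊤) | OUT=(all ⊤)
  B3: | IN=(all ⊤) | OUT=(all ⊤)
  B4: | IN=(all ⊤) | OUT={b:0, d:-; rest ⊤}
  B5: | IN={b:0, d:-; rest ⊤} | OUT={d:-; rest ⊤}
  B6: | IN={d:-; rest ⊤} | OUT=(all ⊤)
  B7: | IN=(all ⊤) | OUT=(all ⊤)
  B8: | IN=(all ⊤) | OUT=(all ⊤)

Merge at B4: IN[B4] = OUT[B3] = {a: ⊤, b: ⊤, c: ⊤, d: ⊤, e: ⊤, f: ⊤}
Applying B4's transfer function to that IN value gives OUT[B4] (row B4 above).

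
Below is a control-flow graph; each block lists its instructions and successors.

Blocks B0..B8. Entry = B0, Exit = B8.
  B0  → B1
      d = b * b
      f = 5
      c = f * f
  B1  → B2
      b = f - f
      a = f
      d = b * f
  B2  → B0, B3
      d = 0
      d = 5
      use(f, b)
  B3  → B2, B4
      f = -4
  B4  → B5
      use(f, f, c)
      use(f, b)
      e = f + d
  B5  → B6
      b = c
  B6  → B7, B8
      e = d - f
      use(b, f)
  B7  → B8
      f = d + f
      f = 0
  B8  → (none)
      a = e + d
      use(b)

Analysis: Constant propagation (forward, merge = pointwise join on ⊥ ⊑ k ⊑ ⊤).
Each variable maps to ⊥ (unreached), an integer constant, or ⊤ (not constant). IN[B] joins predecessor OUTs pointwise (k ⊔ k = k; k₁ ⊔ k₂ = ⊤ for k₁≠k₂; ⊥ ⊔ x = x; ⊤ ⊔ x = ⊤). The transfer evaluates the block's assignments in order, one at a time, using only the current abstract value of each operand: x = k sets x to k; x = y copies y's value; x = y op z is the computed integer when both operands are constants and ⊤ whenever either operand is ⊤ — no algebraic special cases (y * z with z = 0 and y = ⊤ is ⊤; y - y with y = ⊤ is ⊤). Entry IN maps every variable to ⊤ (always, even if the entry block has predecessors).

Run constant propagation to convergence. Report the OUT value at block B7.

Converged values:
  B0:   IN=(all ⊤)   OUT={c:25, f:5; rest ⊤}
  B1:   IN={c:25, f:5; rest ⊤}   OUT={a:5, b:0, c:25, d:0, f:5; rest ⊤}
  B2:   IN={a:5, b:0, c:25; rest ⊤}   OUT={a:5, b:0, c:25, d:5; rest ⊤}
  B3:   IN={a:5, b:0, c:25, d:5; rest ⊤}   OUT={a:5, b:0, c:25, d:5, f:-4; rest ⊤}
  B4:   IN={a:5, b:0, c:25, d:5, f:-4; rest ⊤}   OUT={a:5, b:0, c:25, d:5, e:1, f:-4; rest ⊤}
  B5:   IN={a:5, b:0, c:25, d:5, e:1, f:-4; rest ⊤}   OUT={a:5, b:25, c:25, d:5, e:1, f:-4; rest ⊤}
  B6:   IN={a:5, b:25, c:25, d:5, e:1, f:-4; rest ⊤}   OUT={a:5, b:25, c:25, d:5, e:9, f:-4; rest ⊤}
  B7:   IN={a:5, b:25, c:25, d:5, e:9, f:-4; rest ⊤}   OUT={a:5, b:25, c:25, d:5, e:9, f:0; rest ⊤}
  B8:   IN={a:5, b:25, c:25, d:5, e:9; rest ⊤}   OUT={a:14, b:25, c:25, d:5, e:9; rest ⊤}

Merge at B7: IN[B7] = OUT[B6] = {a: 5, b: 25, c: 25, d: 5, e: 9, f: -4}
Applying B7's transfer function to that IN value gives OUT[B7] (row B7 above).

Answer: {a: 5, b: 25, c: 25, d: 5, e: 9, f: 0}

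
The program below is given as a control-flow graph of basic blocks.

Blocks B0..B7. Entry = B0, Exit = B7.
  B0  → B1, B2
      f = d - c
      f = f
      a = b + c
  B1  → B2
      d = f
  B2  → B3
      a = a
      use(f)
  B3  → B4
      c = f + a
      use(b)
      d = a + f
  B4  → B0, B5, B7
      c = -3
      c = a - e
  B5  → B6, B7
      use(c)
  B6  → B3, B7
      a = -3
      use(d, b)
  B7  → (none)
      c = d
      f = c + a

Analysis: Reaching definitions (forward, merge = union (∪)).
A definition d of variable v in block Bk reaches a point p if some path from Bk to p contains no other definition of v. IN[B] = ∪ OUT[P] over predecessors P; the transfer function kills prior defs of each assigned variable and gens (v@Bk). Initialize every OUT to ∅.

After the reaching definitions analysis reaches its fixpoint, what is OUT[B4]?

Answer: {a@B2, a@B6, c@B4, d@B3, f@B0}

Working:
Converged values:
  B0:  IN={a@B2, a@B6, c@B4, d@B3, f@B0}  OUT={a@B0, c@B4, d@B3, f@B0}
  B1:  IN={a@B0, c@B4, d@B3, f@B0}  OUT={a@B0, c@B4, d@B1, f@B0}
  B2:  IN={a@B0, c@B4, d@B1, d@B3, f@B0}  OUT={a@B2, c@B4, d@B1, d@B3, f@B0}
  B3:  IN={a@B2, a@B6, c@B4, d@B1, d@B3, f@B0}  OUT={a@B2, a@B6, c@B3, d@B3, f@B0}
  B4:  IN={a@B2, a@B6, c@B3, d@B3, f@B0}  OUT={a@B2, a@B6, c@B4, d@B3, f@B0}
  B5:  IN={a@B2, a@B6, c@B4, d@B3, f@B0}  OUT={a@B2, a@B6, c@B4, d@B3, f@B0}
  B6:  IN={a@B2, a@B6, c@B4, d@B3, f@B0}  OUT={a@B6, c@B4, d@B3, f@B0}
  B7:  IN={a@B2, a@B6, c@B4, d@B3, f@B0}  OUT={a@B2, a@B6, c@B7, d@B3, f@B7}

Merge at B4: IN[B4] = OUT[B3] = {a@B2, a@B6, c@B3, d@B3, f@B0}
Applying B4's transfer function to that IN value gives OUT[B4] (row B4 above).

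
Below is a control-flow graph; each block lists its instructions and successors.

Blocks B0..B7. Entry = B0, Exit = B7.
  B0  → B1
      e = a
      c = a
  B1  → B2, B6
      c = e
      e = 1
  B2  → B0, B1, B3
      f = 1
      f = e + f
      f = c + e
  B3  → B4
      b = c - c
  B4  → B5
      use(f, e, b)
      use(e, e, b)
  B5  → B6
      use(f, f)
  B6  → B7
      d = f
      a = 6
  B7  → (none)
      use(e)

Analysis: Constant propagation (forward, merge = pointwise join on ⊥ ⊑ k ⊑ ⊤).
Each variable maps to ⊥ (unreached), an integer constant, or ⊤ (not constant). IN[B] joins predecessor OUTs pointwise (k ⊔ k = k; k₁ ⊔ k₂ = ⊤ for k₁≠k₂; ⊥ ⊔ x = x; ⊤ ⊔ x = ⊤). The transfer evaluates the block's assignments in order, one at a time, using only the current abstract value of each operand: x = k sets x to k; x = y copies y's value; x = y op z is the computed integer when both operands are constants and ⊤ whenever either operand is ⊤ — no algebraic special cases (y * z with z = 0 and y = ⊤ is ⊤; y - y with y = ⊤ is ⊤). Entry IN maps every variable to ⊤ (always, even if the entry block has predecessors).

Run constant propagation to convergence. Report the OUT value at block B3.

Answer: {a: ⊤, b: ⊤, c: ⊤, d: ⊤, e: 1, f: ⊤}

Trace:
Converged values:
  B0: | IN=(all ⊤) | OUT=(all ⊤)
  B1: | IN=(all ⊤) | OUT={e:1; rest ⊤}
  B2: | IN={e:1; rest ⊤} | OUT={e:1; rest ⊤}
  B3: | IN={e:1; rest ⊤} | OUT={e:1; rest ⊤}
  B4: | IN={e:1; rest ⊤} | OUT={e:1; rest ⊤}
  B5: | IN={e:1; rest ⊤} | OUT={e:1; rest ⊤}
  B6: | IN={e:1; rest ⊤} | OUT={a:6, e:1; rest ⊤}
  B7: | IN={a:6, e:1; rest ⊤} | OUT={a:6, e:1; rest ⊤}

Merge at B3: IN[B3] = OUT[B2] = {a: ⊤, b: ⊤, c: ⊤, d: ⊤, e: 1, f: ⊤}
Applying B3's transfer function to that IN value gives OUT[B3] (row B3 above).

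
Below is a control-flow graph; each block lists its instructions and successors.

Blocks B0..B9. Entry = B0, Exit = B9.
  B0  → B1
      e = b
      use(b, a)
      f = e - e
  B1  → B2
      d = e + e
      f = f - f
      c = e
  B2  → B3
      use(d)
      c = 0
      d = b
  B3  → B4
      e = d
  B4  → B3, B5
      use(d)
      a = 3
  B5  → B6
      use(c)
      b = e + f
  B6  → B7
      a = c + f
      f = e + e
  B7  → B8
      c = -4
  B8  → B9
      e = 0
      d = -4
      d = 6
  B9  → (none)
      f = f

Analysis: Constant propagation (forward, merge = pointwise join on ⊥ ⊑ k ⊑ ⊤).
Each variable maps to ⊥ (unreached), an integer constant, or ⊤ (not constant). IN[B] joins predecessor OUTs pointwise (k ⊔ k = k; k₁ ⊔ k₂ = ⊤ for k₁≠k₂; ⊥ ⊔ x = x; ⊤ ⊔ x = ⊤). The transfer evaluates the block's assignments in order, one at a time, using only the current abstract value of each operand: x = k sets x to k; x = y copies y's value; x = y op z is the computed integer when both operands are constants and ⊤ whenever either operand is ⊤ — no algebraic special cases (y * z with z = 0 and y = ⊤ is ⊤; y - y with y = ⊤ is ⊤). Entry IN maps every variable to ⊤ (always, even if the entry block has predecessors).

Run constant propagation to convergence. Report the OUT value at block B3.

Answer: {a: ⊤, b: ⊤, c: 0, d: ⊤, e: ⊤, f: ⊤}

Derivation:
Converged values:
  B0: | IN=(all ⊤) | OUT=(all ⊤)
  B1: | IN=(all ⊤) | OUT=(all ⊤)
  B2: | IN=(all ⊤) | OUT={c:0; rest ⊤}
  B3: | IN={c:0; rest ⊤} | OUT={c:0; rest ⊤}
  B4: | IN={c:0; rest ⊤} | OUT={a:3, c:0; rest ⊤}
  B5: | IN={a:3, c:0; rest ⊤} | OUT={a:3, c:0; rest ⊤}
  B6: | IN={a:3, c:0; rest ⊤} | OUT={c:0; rest ⊤}
  B7: | IN={c:0; rest ⊤} | OUT={c:-4; rest ⊤}
  B8: | IN={c:-4; rest ⊤} | OUT={c:-4, d:6, e:0; rest ⊤}
  B9: | IN={c:-4, d:6, e:0; rest ⊤} | OUT={c:-4, d:6, e:0; rest ⊤}

Merge at B3: IN[B3] = OUT[B2] ⊔ OUT[B4] = {a: ⊤, b: ⊤, c: 0, d: ⊤, e: ⊤, f: ⊤}
Applying B3's transfer function to that IN value gives OUT[B3] (row B3 above).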